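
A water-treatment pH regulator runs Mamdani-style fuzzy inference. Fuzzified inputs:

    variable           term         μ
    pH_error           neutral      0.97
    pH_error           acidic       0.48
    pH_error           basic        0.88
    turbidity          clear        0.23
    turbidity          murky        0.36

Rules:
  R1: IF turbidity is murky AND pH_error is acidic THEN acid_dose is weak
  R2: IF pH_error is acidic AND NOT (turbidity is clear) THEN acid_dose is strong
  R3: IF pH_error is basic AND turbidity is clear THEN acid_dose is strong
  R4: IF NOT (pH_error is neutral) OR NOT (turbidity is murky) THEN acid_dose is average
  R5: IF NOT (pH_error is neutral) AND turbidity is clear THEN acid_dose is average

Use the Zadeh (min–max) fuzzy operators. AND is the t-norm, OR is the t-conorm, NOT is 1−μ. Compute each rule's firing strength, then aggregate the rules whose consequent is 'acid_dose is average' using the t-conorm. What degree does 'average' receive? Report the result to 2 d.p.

R1: murky=0.36, acidic=0.48; AND[min(a, b)] → w = 0.36
R2: acidic=0.48, ¬clear=1−0.23=0.77; AND[min(a, b)] → w = 0.48
R3: basic=0.88, clear=0.23; AND[min(a, b)] → w = 0.23
R4: ¬neutral=1−0.97=0.03, ¬murky=1−0.36=0.64; OR[max(a, b)] → w = 0.64
R5: ¬neutral=1−0.97=0.03, clear=0.23; AND[min(a, b)] → w = 0.03
Rules with consequent 'average': {R4, R5} → strengths 0.64, 0.03
Aggregate via t-conorm [max(a, b)]: 0.64

0.64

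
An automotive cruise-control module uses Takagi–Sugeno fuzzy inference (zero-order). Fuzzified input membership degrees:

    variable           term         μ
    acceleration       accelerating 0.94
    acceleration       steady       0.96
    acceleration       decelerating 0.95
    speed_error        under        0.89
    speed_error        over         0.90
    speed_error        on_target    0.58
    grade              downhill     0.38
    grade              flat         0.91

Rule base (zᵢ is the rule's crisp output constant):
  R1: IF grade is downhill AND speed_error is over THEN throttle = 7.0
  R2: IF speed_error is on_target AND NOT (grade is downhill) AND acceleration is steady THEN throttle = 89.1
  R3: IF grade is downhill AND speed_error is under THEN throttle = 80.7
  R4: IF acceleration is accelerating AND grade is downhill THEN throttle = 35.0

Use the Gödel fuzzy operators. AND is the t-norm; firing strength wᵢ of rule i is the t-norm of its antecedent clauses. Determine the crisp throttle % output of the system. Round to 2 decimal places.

R1 (z=7.0): downhill=0.38, over=0.90; AND[min(a, b)] → w = 0.38
R2 (z=89.1): on_target=0.58, ¬downhill=1−0.38=0.62, steady=0.96; AND[min(a, b)] → w = 0.58
R3 (z=80.7): downhill=0.38, under=0.89; AND[min(a, b)] → w = 0.38
R4 (z=35.0): accelerating=0.94, downhill=0.38; AND[min(a, b)] → w = 0.38
Weighted average = (0.38·7.0 + 0.58·89.1 + 0.38·80.7 + 0.38·35.0) / (0.38 + 0.58 + 0.38 + 0.38)
  = 98.3040 / 1.7200 = 57.15

57.15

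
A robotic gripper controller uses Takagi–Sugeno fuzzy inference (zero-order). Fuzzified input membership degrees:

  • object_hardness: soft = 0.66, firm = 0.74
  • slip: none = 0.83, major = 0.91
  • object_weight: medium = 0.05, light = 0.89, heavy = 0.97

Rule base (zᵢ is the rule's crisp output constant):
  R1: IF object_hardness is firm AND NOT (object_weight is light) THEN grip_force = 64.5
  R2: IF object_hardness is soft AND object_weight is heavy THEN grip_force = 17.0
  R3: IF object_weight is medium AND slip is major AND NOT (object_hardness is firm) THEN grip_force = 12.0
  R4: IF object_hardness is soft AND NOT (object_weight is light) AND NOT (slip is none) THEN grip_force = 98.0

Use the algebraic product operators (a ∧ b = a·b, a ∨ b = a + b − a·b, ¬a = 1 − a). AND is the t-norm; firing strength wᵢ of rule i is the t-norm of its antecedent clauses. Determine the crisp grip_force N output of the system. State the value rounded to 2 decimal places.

R1 (z=64.5): firm=0.74, ¬light=1−0.89=0.11; AND[a·b] → w = 0.0814
R2 (z=17.0): soft=0.66, heavy=0.97; AND[a·b] → w = 0.6402
R3 (z=12.0): medium=0.05, major=0.91, ¬firm=1−0.74=0.26; AND[a·b] → w = 0.0118
R4 (z=98.0): soft=0.66, ¬light=1−0.89=0.11, ¬none=1−0.83=0.17; AND[a·b] → w = 0.0123
Weighted average = (0.0814·64.5 + 0.6402·17.0 + 0.0118·12.0 + 0.0123·98.0) / (0.0814 + 0.6402 + 0.0118 + 0.0123)
  = 17.4852 / 0.7458 = 23.45

23.45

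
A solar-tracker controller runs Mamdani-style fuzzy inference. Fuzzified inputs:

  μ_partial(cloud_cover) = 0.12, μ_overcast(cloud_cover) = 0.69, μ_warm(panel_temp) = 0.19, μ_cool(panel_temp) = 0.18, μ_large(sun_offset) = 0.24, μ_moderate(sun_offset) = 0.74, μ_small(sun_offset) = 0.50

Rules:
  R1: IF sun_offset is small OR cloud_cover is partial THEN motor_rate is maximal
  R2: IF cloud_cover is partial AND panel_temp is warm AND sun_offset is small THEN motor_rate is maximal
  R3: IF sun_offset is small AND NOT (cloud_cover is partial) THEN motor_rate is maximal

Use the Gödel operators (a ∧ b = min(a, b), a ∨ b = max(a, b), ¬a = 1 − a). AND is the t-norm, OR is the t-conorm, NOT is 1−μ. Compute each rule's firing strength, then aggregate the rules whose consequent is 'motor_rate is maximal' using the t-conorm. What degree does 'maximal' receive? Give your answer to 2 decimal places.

0.50

R1: small=0.50, partial=0.12; OR[max(a, b)] → w = 0.50
R2: partial=0.12, warm=0.19, small=0.50; AND[min(a, b)] → w = 0.12
R3: small=0.50, ¬partial=1−0.12=0.88; AND[min(a, b)] → w = 0.50
Rules with consequent 'maximal': {R1, R2, R3} → strengths 0.50, 0.12, 0.50
Aggregate via t-conorm [max(a, b)]: 0.50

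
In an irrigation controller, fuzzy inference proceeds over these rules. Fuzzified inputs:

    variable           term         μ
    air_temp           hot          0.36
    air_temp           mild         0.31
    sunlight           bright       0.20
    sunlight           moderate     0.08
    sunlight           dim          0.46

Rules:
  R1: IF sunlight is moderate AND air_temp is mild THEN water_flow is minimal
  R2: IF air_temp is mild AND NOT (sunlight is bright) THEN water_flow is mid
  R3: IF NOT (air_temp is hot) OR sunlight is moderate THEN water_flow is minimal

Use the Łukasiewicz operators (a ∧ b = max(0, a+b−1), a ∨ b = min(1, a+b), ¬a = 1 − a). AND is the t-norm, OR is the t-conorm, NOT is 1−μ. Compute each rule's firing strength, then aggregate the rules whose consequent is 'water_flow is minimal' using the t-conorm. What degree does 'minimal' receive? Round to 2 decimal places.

R1: moderate=0.08, mild=0.31; AND[max(0, a+b−1)] → w = 0.00
R2: mild=0.31, ¬bright=1−0.20=0.80; AND[max(0, a+b−1)] → w = 0.11
R3: ¬hot=1−0.36=0.64, moderate=0.08; OR[min(1, a+b)] → w = 0.72
Rules with consequent 'minimal': {R1, R3} → strengths 0.00, 0.72
Aggregate via t-conorm [min(1, a+b)]: 0.72

0.72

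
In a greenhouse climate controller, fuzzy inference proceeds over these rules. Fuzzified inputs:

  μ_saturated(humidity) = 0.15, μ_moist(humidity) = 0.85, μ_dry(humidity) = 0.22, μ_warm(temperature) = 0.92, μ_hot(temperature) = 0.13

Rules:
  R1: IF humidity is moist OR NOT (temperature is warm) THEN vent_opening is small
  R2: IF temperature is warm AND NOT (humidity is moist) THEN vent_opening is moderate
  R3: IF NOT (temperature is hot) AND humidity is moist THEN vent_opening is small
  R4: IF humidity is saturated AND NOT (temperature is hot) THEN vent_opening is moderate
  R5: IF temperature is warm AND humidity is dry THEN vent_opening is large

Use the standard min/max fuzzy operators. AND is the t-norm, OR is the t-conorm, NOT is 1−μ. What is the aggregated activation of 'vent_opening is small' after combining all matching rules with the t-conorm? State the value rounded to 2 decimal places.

0.85

R1: moist=0.85, ¬warm=1−0.92=0.08; OR[max(a, b)] → w = 0.85
R2: warm=0.92, ¬moist=1−0.85=0.15; AND[min(a, b)] → w = 0.15
R3: ¬hot=1−0.13=0.87, moist=0.85; AND[min(a, b)] → w = 0.85
R4: saturated=0.15, ¬hot=1−0.13=0.87; AND[min(a, b)] → w = 0.15
R5: warm=0.92, dry=0.22; AND[min(a, b)] → w = 0.22
Rules with consequent 'small': {R1, R3} → strengths 0.85, 0.85
Aggregate via t-conorm [max(a, b)]: 0.85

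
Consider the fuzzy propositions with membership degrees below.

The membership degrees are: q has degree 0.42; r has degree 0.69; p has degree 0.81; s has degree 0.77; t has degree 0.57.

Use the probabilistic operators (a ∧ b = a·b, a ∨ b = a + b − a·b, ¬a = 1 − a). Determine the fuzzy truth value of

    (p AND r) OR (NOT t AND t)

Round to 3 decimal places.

0.667

p AND r = a·b on (0.8100, 0.6900) = 0.5589
NOT t = 1 − 0.5700 = 0.4300
NOT t AND t = a·b on (0.4300, 0.5700) = 0.2451
(p AND r) OR (NOT t AND t) = a + b − a·b on (0.5589, 0.2451) = 0.6670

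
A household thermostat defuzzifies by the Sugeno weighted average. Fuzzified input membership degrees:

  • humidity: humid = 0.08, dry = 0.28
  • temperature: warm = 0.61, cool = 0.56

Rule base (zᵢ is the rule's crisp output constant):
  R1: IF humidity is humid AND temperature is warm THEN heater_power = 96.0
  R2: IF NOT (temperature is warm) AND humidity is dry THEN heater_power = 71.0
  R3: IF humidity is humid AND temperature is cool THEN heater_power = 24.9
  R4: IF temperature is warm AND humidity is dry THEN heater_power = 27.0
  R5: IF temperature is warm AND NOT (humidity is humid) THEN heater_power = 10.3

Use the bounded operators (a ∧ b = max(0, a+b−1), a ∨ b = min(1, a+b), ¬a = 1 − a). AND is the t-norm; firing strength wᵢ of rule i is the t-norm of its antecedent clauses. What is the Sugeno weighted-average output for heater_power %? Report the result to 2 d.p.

R1 (z=96.0): humid=0.08, warm=0.61; AND[max(0, a+b−1)] → w = 0.00
R2 (z=71.0): ¬warm=1−0.61=0.39, dry=0.28; AND[max(0, a+b−1)] → w = 0.00
R3 (z=24.9): humid=0.08, cool=0.56; AND[max(0, a+b−1)] → w = 0.00
R4 (z=27.0): warm=0.61, dry=0.28; AND[max(0, a+b−1)] → w = 0.00
R5 (z=10.3): warm=0.61, ¬humid=1−0.08=0.92; AND[max(0, a+b−1)] → w = 0.53
Weighted average = (0.00·96.0 + 0.00·71.0 + 0.00·24.9 + 0.00·27.0 + 0.53·10.3) / (0.00 + 0.00 + 0.00 + 0.00 + 0.53)
  = 5.4590 / 0.5300 = 10.30

10.30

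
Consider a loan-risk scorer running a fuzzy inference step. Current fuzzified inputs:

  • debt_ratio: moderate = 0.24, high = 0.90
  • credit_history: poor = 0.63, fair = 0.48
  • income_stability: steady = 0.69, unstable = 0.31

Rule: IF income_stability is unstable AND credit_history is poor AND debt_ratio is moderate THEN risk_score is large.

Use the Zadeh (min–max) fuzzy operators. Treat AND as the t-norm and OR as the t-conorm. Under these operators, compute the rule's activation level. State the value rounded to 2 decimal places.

0.24

firing strength: unstable=0.31, poor=0.63, moderate=0.24; AND[min(a, b)] → w = 0.24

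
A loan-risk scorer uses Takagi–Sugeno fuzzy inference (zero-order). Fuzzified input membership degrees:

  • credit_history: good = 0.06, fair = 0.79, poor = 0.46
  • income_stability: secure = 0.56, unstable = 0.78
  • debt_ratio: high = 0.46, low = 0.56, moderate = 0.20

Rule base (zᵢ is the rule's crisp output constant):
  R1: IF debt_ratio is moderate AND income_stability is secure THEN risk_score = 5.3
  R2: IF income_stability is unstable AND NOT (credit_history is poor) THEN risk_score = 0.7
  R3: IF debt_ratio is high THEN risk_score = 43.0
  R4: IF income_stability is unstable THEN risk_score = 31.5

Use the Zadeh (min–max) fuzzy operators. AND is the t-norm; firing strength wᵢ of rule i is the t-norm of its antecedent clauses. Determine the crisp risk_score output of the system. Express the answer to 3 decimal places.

R1 (z=5.3): moderate=0.20, secure=0.56; AND[min(a, b)] → w = 0.20
R2 (z=0.7): unstable=0.78, ¬poor=1−0.46=0.54; AND[min(a, b)] → w = 0.54
R3 (z=43.0): high=0.46 → w = 0.46
R4 (z=31.5): unstable=0.78 → w = 0.78
Weighted average = (0.20·5.3 + 0.54·0.7 + 0.46·43.0 + 0.78·31.5) / (0.20 + 0.54 + 0.46 + 0.78)
  = 45.7880 / 1.9800 = 23.125

23.125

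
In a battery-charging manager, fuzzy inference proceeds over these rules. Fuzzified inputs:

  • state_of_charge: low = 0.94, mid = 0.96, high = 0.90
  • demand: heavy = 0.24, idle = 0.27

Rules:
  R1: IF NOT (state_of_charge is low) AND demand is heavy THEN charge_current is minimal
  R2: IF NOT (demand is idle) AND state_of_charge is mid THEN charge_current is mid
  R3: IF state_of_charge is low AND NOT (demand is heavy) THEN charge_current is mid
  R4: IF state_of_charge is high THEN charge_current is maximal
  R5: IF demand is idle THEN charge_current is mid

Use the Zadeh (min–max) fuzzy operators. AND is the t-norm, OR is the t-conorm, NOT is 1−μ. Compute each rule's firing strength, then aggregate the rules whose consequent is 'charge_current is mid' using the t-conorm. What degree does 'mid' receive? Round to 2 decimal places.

R1: ¬low=1−0.94=0.06, heavy=0.24; AND[min(a, b)] → w = 0.06
R2: ¬idle=1−0.27=0.73, mid=0.96; AND[min(a, b)] → w = 0.73
R3: low=0.94, ¬heavy=1−0.24=0.76; AND[min(a, b)] → w = 0.76
R4: high=0.90 → w = 0.90
R5: idle=0.27 → w = 0.27
Rules with consequent 'mid': {R2, R3, R5} → strengths 0.73, 0.76, 0.27
Aggregate via t-conorm [max(a, b)]: 0.76

0.76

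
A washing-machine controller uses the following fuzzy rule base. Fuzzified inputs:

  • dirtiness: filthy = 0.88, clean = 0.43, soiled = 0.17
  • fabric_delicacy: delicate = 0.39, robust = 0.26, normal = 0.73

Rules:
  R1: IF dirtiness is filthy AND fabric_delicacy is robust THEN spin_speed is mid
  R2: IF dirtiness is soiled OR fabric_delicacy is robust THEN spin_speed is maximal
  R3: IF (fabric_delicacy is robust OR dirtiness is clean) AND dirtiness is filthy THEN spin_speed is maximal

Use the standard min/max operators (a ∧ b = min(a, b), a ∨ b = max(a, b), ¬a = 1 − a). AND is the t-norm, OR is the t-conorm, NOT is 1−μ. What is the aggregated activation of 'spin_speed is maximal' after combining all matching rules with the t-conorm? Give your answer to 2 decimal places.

0.43

R1: filthy=0.88, robust=0.26; AND[min(a, b)] → w = 0.26
R2: soiled=0.17, robust=0.26; OR[max(a, b)] → w = 0.26
R3: (robust=0.26 OR clean=0.43) = 0.43; AND[min(a, b)] with filthy=0.88 → w = 0.43
Rules with consequent 'maximal': {R2, R3} → strengths 0.26, 0.43
Aggregate via t-conorm [max(a, b)]: 0.43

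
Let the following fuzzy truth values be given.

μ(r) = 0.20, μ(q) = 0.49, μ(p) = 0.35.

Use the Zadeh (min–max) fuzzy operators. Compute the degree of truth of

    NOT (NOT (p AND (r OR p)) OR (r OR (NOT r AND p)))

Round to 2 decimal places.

r OR p = max(a, b) on (0.20, 0.35) = 0.35
p AND (r OR p) = min(a, b) on (0.35, 0.35) = 0.35
NOT (p AND (r OR p)) = 1 − 0.35 = 0.65
NOT r = 1 − 0.20 = 0.80
NOT r AND p = min(a, b) on (0.80, 0.35) = 0.35
r OR (NOT r AND p) = max(a, b) on (0.20, 0.35) = 0.35
NOT (p AND (r OR p)) OR (r OR (NOT r AND p)) = max(a, b) on (0.65, 0.35) = 0.65
NOT (NOT (p AND (r OR p)) OR (r OR (NOT r AND p))) = 1 − 0.65 = 0.35

0.35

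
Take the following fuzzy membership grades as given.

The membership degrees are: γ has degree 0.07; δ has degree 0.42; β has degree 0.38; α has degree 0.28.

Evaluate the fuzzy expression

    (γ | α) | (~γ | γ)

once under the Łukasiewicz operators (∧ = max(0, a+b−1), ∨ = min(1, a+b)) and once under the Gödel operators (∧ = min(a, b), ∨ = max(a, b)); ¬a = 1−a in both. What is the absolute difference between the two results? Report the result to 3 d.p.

0.070

Under Łukasiewicz:
  γ | α = min(1, a+b) on (0.07, 0.28) = 0.35
  ~γ = 1 − 0.07 = 0.93
  ~γ | γ = min(1, a+b) on (0.93, 0.07) = 1.00
  (γ | α) | (~γ | γ) = min(1, a+b) on (0.35, 1.00) = 1.00
  → value = 1.0000
Under Gödel:
  γ | α = max(a, b) on (0.07, 0.28) = 0.28
  ~γ = 1 − 0.07 = 0.93
  ~γ | γ = max(a, b) on (0.93, 0.07) = 0.93
  (γ | α) | (~γ | γ) = max(a, b) on (0.28, 0.93) = 0.93
  → value = 0.9300
|1.0000 − 0.9300| = 0.070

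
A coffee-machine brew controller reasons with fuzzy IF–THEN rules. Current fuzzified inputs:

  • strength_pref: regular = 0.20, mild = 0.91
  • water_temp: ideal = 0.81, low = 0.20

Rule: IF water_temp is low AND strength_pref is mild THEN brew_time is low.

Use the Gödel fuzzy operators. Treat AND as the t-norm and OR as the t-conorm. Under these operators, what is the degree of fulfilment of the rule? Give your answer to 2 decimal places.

0.20

firing strength: low=0.20, mild=0.91; AND[min(a, b)] → w = 0.20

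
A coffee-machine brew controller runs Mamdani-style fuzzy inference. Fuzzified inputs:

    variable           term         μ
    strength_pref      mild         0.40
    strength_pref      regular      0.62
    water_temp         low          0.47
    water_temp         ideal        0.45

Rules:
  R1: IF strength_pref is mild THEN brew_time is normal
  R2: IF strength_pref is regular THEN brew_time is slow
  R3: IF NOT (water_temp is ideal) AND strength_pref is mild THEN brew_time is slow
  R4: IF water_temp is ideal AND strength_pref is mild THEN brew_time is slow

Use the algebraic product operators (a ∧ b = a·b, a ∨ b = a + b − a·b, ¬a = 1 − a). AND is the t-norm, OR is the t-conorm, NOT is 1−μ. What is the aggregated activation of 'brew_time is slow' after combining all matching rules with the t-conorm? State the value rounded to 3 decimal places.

0.757

R1: mild=0.40 → w = 0.4000
R2: regular=0.62 → w = 0.6200
R3: ¬ideal=1−0.45=0.55, mild=0.40; AND[a·b] → w = 0.2200
R4: ideal=0.45, mild=0.40; AND[a·b] → w = 0.1800
Rules with consequent 'slow': {R2, R3, R4} → strengths 0.6200, 0.2200, 0.1800
Aggregate via t-conorm [a + b − a·b]: 0.7570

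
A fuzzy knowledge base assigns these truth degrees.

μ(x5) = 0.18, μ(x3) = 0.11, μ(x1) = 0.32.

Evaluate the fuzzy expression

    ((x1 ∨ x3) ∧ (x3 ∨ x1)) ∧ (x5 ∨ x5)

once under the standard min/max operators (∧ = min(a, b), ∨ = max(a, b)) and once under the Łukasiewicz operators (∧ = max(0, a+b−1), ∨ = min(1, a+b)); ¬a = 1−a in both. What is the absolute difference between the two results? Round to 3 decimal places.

0.180

Under standard min/max:
  x1 ∨ x3 = max(a, b) on (0.32, 0.11) = 0.32
  x3 ∨ x1 = max(a, b) on (0.11, 0.32) = 0.32
  (x1 ∨ x3) ∧ (x3 ∨ x1) = min(a, b) on (0.32, 0.32) = 0.32
  x5 ∨ x5 = max(a, b) on (0.18, 0.18) = 0.18
  ((x1 ∨ x3) ∧ (x3 ∨ x1)) ∧ (x5 ∨ x5) = min(a, b) on (0.32, 0.18) = 0.18
  → value = 0.1800
Under Łukasiewicz:
  x1 ∨ x3 = min(1, a+b) on (0.32, 0.11) = 0.43
  x3 ∨ x1 = min(1, a+b) on (0.11, 0.32) = 0.43
  (x1 ∨ x3) ∧ (x3 ∨ x1) = max(0, a+b−1) on (0.43, 0.43) = 0.00
  x5 ∨ x5 = min(1, a+b) on (0.18, 0.18) = 0.36
  ((x1 ∨ x3) ∧ (x3 ∨ x1)) ∧ (x5 ∨ x5) = max(0, a+b−1) on (0.00, 0.36) = 0.00
  → value = 0.0000
|0.1800 − 0.0000| = 0.180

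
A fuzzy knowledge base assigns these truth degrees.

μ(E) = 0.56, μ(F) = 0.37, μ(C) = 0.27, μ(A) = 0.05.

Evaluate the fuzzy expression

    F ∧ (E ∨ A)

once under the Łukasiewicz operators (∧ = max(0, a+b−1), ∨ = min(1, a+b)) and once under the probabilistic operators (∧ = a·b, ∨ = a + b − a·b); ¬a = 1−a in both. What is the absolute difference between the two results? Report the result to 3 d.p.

0.215

Under Łukasiewicz:
  E ∨ A = min(1, a+b) on (0.56, 0.05) = 0.61
  F ∧ (E ∨ A) = max(0, a+b−1) on (0.37, 0.61) = 0.00
  → value = 0.0000
Under probabilistic:
  E ∨ A = a + b − a·b on (0.5600, 0.0500) = 0.5820
  F ∧ (E ∨ A) = a·b on (0.3700, 0.5820) = 0.2153
  → value = 0.2153
|0.0000 − 0.2153| = 0.215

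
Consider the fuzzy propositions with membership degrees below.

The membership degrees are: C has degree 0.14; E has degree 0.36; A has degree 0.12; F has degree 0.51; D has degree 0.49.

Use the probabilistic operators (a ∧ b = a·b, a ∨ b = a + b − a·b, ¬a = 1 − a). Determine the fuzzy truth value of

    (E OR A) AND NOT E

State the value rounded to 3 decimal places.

E OR A = a + b − a·b on (0.3600, 0.1200) = 0.4368
NOT E = 1 − 0.3600 = 0.6400
(E OR A) AND NOT E = a·b on (0.4368, 0.6400) = 0.2796

0.280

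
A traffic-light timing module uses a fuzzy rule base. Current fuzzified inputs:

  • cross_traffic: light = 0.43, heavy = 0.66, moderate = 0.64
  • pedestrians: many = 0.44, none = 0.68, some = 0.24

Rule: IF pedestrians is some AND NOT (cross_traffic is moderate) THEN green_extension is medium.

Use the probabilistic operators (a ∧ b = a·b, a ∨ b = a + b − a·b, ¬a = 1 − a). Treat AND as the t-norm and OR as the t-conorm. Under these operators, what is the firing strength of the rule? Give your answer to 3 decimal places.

0.086

firing strength: some=0.24, ¬moderate=1−0.64=0.36; AND[a·b] → w = 0.0864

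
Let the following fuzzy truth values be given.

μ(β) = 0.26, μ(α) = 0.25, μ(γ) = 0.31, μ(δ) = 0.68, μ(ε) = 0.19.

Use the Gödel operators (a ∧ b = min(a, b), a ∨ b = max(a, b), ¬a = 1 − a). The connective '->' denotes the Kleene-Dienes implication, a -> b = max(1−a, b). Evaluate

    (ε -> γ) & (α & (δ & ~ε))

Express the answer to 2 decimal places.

0.25

ε -> γ  [Kleene-Dienes: max(1−a, b)] with a=0.19, b=0.31 → 0.81
~ε = 1 − 0.19 = 0.81
δ & ~ε = min(a, b) on (0.68, 0.81) = 0.68
α & (δ & ~ε) = min(a, b) on (0.25, 0.68) = 0.25
(ε -> γ) & (α & (δ & ~ε)) = min(a, b) on (0.81, 0.25) = 0.25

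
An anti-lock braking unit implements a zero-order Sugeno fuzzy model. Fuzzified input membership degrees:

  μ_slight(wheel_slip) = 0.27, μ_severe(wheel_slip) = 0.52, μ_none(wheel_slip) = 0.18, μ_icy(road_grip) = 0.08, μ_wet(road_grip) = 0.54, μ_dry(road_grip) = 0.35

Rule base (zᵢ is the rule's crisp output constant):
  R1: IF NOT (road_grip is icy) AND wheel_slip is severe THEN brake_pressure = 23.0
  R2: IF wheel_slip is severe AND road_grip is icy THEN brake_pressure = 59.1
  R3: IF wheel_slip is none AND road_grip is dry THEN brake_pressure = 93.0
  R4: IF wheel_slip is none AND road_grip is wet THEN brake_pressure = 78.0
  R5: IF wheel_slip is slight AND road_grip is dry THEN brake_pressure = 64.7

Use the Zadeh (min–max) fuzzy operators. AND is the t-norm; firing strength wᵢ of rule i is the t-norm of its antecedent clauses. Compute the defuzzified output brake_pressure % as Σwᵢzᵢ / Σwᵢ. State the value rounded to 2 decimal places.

52.79

R1 (z=23.0): ¬icy=1−0.08=0.92, severe=0.52; AND[min(a, b)] → w = 0.52
R2 (z=59.1): severe=0.52, icy=0.08; AND[min(a, b)] → w = 0.08
R3 (z=93.0): none=0.18, dry=0.35; AND[min(a, b)] → w = 0.18
R4 (z=78.0): none=0.18, wet=0.54; AND[min(a, b)] → w = 0.18
R5 (z=64.7): slight=0.27, dry=0.35; AND[min(a, b)] → w = 0.27
Weighted average = (0.52·23.0 + 0.08·59.1 + 0.18·93.0 + 0.18·78.0 + 0.27·64.7) / (0.52 + 0.08 + 0.18 + 0.18 + 0.27)
  = 64.9370 / 1.2300 = 52.79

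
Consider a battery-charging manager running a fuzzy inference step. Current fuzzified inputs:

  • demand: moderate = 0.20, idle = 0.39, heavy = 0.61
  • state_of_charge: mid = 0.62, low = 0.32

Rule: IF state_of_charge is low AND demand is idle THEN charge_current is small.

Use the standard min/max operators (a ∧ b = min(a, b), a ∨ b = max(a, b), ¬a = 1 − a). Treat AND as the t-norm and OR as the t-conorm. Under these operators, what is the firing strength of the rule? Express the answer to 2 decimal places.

firing strength: low=0.32, idle=0.39; AND[min(a, b)] → w = 0.32

0.32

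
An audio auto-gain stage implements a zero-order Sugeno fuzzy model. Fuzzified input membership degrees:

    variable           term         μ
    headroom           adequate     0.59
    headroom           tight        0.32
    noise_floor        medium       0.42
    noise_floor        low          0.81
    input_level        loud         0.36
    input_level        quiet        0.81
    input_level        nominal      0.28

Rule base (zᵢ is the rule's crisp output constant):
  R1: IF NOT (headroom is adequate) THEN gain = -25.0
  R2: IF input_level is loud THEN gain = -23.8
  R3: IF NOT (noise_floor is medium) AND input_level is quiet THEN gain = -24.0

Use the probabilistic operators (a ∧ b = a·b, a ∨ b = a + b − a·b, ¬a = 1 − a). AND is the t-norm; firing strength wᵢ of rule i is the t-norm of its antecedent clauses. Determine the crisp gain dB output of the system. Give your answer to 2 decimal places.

-24.27

R1 (z=-25.0): ¬adequate=1−0.59=0.41 → w = 0.4100
R2 (z=-23.8): loud=0.36 → w = 0.3600
R3 (z=-24.0): ¬medium=1−0.42=0.58, quiet=0.81; AND[a·b] → w = 0.4698
Weighted average = (0.4100·-25.0 + 0.3600·-23.8 + 0.4698·-24.0) / (0.4100 + 0.3600 + 0.4698)
  = -30.0932 / 1.2398 = -24.27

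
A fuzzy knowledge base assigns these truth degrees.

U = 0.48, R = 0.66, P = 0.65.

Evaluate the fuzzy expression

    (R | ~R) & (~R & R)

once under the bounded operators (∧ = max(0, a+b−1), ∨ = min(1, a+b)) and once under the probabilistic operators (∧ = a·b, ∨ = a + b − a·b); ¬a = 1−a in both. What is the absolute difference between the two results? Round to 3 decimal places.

0.174

Under bounded:
  ~R = 1 − 0.66 = 0.34
  R | ~R = min(1, a+b) on (0.66, 0.34) = 1.00
  ~R = 1 − 0.66 = 0.34
  ~R & R = max(0, a+b−1) on (0.34, 0.66) = 0.00
  (R | ~R) & (~R & R) = max(0, a+b−1) on (1.00, 0.00) = 0.00
  → value = 0.0000
Under probabilistic:
  ~R = 1 − 0.6600 = 0.3400
  R | ~R = a + b − a·b on (0.6600, 0.3400) = 0.7756
  ~R = 1 − 0.6600 = 0.3400
  ~R & R = a·b on (0.3400, 0.6600) = 0.2244
  (R | ~R) & (~R & R) = a·b on (0.7756, 0.2244) = 0.1740
  → value = 0.1740
|0.0000 − 0.1740| = 0.174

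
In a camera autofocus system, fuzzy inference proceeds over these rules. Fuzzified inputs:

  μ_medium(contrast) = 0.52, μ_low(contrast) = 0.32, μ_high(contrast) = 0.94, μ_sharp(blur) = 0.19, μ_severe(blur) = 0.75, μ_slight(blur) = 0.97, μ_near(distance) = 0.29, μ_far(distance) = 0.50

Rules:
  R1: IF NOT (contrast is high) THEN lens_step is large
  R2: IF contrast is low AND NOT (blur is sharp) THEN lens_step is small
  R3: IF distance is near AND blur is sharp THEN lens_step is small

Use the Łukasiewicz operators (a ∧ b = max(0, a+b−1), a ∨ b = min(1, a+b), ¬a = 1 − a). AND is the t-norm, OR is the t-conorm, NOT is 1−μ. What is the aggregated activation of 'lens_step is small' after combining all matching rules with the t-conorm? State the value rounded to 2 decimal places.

0.13

R1: ¬high=1−0.94=0.06 → w = 0.06
R2: low=0.32, ¬sharp=1−0.19=0.81; AND[max(0, a+b−1)] → w = 0.13
R3: near=0.29, sharp=0.19; AND[max(0, a+b−1)] → w = 0.00
Rules with consequent 'small': {R2, R3} → strengths 0.13, 0.00
Aggregate via t-conorm [min(1, a+b)]: 0.13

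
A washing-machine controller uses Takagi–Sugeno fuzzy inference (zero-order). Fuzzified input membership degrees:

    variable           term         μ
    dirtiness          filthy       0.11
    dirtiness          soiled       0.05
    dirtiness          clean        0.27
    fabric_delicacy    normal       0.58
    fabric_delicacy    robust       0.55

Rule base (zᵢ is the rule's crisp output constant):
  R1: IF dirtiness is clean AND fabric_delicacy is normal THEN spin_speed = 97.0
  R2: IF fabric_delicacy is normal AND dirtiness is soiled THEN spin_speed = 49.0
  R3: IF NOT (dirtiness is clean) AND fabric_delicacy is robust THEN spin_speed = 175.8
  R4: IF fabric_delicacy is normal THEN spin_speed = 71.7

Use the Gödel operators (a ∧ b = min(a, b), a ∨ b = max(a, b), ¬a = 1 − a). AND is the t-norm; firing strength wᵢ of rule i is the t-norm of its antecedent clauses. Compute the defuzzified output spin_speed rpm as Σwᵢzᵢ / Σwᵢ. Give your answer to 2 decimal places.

115.11

R1 (z=97.0): clean=0.27, normal=0.58; AND[min(a, b)] → w = 0.27
R2 (z=49.0): normal=0.58, soiled=0.05; AND[min(a, b)] → w = 0.05
R3 (z=175.8): ¬clean=1−0.27=0.73, robust=0.55; AND[min(a, b)] → w = 0.55
R4 (z=71.7): normal=0.58 → w = 0.58
Weighted average = (0.27·97.0 + 0.05·49.0 + 0.55·175.8 + 0.58·71.7) / (0.27 + 0.05 + 0.55 + 0.58)
  = 166.9160 / 1.4500 = 115.11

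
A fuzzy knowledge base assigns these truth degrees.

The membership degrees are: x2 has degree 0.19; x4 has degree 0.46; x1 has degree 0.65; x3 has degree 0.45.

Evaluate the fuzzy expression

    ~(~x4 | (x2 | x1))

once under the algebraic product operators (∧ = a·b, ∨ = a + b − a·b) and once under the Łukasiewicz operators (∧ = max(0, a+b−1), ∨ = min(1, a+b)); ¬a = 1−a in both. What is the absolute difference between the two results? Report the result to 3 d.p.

Under algebraic product:
  ~x4 = 1 − 0.4600 = 0.5400
  x2 | x1 = a + b − a·b on (0.1900, 0.6500) = 0.7165
  ~x4 | (x2 | x1) = a + b − a·b on (0.5400, 0.7165) = 0.8696
  ~(~x4 | (x2 | x1)) = 1 − 0.8696 = 0.1304
  → value = 0.1304
Under Łukasiewicz:
  ~x4 = 1 − 0.46 = 0.54
  x2 | x1 = min(1, a+b) on (0.19, 0.65) = 0.84
  ~x4 | (x2 | x1) = min(1, a+b) on (0.54, 0.84) = 1.00
  ~(~x4 | (x2 | x1)) = 1 − 1.00 = 0.00
  → value = 0.0000
|0.1304 − 0.0000| = 0.130

0.130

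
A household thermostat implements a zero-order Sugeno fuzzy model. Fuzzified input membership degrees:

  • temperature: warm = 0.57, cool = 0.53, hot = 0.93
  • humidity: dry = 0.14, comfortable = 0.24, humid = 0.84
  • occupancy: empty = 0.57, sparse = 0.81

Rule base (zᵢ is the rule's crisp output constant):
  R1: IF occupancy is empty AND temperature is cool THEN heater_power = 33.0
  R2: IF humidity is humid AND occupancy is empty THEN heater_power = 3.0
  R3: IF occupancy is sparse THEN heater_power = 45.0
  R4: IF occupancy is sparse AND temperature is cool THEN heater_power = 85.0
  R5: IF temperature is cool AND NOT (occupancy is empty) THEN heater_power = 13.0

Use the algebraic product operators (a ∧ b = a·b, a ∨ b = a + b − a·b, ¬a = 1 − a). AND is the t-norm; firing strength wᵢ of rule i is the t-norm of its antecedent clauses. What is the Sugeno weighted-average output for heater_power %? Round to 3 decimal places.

R1 (z=33.0): empty=0.57, cool=0.53; AND[a·b] → w = 0.3021
R2 (z=3.0): humid=0.84, empty=0.57; AND[a·b] → w = 0.4788
R3 (z=45.0): sparse=0.81 → w = 0.8100
R4 (z=85.0): sparse=0.81, cool=0.53; AND[a·b] → w = 0.4293
R5 (z=13.0): cool=0.53, ¬empty=1−0.57=0.43; AND[a·b] → w = 0.2279
Weighted average = (0.3021·33.0 + 0.4788·3.0 + 0.8100·45.0 + 0.4293·85.0 + 0.2279·13.0) / (0.3021 + 0.4788 + 0.8100 + 0.4293 + 0.2279)
  = 87.3089 / 2.2481 = 38.837

38.837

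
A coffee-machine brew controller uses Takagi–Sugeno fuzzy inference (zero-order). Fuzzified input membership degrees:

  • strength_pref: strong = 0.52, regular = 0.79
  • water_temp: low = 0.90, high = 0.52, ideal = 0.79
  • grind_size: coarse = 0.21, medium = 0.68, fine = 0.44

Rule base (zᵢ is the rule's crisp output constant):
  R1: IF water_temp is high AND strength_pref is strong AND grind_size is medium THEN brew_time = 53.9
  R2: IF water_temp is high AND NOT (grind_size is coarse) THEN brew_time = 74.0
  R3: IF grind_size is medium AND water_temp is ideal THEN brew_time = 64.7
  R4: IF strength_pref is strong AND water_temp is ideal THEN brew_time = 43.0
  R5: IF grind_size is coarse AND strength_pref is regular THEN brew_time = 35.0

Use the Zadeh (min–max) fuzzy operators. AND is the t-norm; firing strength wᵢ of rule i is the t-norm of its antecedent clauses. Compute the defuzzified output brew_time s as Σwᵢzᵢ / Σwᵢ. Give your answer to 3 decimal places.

R1 (z=53.9): high=0.52, strong=0.52, medium=0.68; AND[min(a, b)] → w = 0.52
R2 (z=74.0): high=0.52, ¬coarse=1−0.21=0.79; AND[min(a, b)] → w = 0.52
R3 (z=64.7): medium=0.68, ideal=0.79; AND[min(a, b)] → w = 0.68
R4 (z=43.0): strong=0.52, ideal=0.79; AND[min(a, b)] → w = 0.52
R5 (z=35.0): coarse=0.21, regular=0.79; AND[min(a, b)] → w = 0.21
Weighted average = (0.52·53.9 + 0.52·74.0 + 0.68·64.7 + 0.52·43.0 + 0.21·35.0) / (0.52 + 0.52 + 0.68 + 0.52 + 0.21)
  = 140.2140 / 2.4500 = 57.230

57.230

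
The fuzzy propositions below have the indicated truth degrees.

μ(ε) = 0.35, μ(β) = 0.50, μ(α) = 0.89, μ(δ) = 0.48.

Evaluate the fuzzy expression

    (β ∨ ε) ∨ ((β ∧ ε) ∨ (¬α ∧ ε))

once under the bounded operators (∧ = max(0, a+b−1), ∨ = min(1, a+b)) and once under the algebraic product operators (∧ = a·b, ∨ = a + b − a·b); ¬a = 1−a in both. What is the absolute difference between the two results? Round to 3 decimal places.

Under bounded:
  β ∨ ε = min(1, a+b) on (0.50, 0.35) = 0.85
  β ∧ ε = max(0, a+b−1) on (0.50, 0.35) = 0.00
  ¬α = 1 − 0.89 = 0.11
  ¬α ∧ ε = max(0, a+b−1) on (0.11, 0.35) = 0.00
  (β ∧ ε) ∨ (¬α ∧ ε) = min(1, a+b) on (0.00, 0.00) = 0.00
  (β ∨ ε) ∨ ((β ∧ ε) ∨ (¬α ∧ ε)) = min(1, a+b) on (0.85, 0.00) = 0.85
  → value = 0.8500
Under algebraic product:
  β ∨ ε = a + b − a·b on (0.5000, 0.3500) = 0.6750
  β ∧ ε = a·b on (0.5000, 0.3500) = 0.1750
  ¬α = 1 − 0.8900 = 0.1100
  ¬α ∧ ε = a·b on (0.1100, 0.3500) = 0.0385
  (β ∧ ε) ∨ (¬α ∧ ε) = a + b − a·b on (0.1750, 0.0385) = 0.2068
  (β ∨ ε) ∨ ((β ∧ ε) ∨ (¬α ∧ ε)) = a + b − a·b on (0.6750, 0.2068) = 0.7422
  → value = 0.7422
|0.8500 − 0.7422| = 0.108

0.108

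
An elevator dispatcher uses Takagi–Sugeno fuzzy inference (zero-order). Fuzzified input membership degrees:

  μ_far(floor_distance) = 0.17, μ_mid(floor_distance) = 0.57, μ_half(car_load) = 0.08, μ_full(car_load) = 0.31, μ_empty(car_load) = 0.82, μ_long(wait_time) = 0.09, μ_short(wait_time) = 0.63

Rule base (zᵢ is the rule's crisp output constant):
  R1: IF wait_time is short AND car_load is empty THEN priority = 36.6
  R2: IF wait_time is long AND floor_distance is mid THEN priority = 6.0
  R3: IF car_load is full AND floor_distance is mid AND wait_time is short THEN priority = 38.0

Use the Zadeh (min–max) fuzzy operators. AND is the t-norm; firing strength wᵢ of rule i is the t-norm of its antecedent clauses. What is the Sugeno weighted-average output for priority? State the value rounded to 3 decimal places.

34.348

R1 (z=36.6): short=0.63, empty=0.82; AND[min(a, b)] → w = 0.63
R2 (z=6.0): long=0.09, mid=0.57; AND[min(a, b)] → w = 0.09
R3 (z=38.0): full=0.31, mid=0.57, short=0.63; AND[min(a, b)] → w = 0.31
Weighted average = (0.63·36.6 + 0.09·6.0 + 0.31·38.0) / (0.63 + 0.09 + 0.31)
  = 35.3780 / 1.0300 = 34.348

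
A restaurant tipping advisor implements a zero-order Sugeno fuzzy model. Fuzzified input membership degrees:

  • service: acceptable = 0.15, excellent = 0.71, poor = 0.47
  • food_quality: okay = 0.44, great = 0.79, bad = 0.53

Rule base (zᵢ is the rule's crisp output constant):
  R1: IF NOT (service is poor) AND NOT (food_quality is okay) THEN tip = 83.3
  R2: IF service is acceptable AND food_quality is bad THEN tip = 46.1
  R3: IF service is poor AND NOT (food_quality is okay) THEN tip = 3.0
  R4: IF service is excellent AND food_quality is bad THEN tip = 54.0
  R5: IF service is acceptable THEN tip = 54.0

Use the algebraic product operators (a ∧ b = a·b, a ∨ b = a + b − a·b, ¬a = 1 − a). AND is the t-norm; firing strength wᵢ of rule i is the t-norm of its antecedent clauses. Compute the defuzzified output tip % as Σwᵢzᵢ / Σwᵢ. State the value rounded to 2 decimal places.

R1 (z=83.3): ¬poor=1−0.47=0.53, ¬okay=1−0.44=0.56; AND[a·b] → w = 0.2968
R2 (z=46.1): acceptable=0.15, bad=0.53; AND[a·b] → w = 0.0795
R3 (z=3.0): poor=0.47, ¬okay=1−0.44=0.56; AND[a·b] → w = 0.2632
R4 (z=54.0): excellent=0.71, bad=0.53; AND[a·b] → w = 0.3763
R5 (z=54.0): acceptable=0.15 → w = 0.1500
Weighted average = (0.2968·83.3 + 0.0795·46.1 + 0.2632·3.0 + 0.3763·54.0 + 0.1500·54.0) / (0.2968 + 0.0795 + 0.2632 + 0.3763 + 0.1500)
  = 57.5982 / 1.1658 = 49.41

49.41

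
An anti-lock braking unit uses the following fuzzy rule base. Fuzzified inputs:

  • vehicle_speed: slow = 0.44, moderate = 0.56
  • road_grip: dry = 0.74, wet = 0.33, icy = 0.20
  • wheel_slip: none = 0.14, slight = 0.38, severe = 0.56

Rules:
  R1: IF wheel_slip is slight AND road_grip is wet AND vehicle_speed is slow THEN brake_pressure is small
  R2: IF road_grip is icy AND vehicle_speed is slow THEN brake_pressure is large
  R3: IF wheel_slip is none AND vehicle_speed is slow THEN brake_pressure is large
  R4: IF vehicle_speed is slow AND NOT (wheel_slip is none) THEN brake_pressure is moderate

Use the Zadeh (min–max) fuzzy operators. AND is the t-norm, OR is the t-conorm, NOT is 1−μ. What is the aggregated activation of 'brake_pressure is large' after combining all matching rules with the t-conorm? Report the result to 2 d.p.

R1: slight=0.38, wet=0.33, slow=0.44; AND[min(a, b)] → w = 0.33
R2: icy=0.20, slow=0.44; AND[min(a, b)] → w = 0.20
R3: none=0.14, slow=0.44; AND[min(a, b)] → w = 0.14
R4: slow=0.44, ¬none=1−0.14=0.86; AND[min(a, b)] → w = 0.44
Rules with consequent 'large': {R2, R3} → strengths 0.20, 0.14
Aggregate via t-conorm [max(a, b)]: 0.20

0.20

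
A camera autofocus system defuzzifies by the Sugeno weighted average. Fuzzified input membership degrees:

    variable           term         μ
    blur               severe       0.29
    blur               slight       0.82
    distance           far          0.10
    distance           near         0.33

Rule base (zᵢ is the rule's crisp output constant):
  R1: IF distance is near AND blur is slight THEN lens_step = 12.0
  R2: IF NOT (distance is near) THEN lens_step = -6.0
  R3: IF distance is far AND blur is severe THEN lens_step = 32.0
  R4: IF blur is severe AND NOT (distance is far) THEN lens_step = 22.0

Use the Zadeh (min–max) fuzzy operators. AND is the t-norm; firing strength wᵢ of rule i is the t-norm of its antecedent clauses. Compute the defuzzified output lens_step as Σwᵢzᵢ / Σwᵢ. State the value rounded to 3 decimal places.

6.849

R1 (z=12.0): near=0.33, slight=0.82; AND[min(a, b)] → w = 0.33
R2 (z=-6.0): ¬near=1−0.33=0.67 → w = 0.67
R3 (z=32.0): far=0.10, severe=0.29; AND[min(a, b)] → w = 0.10
R4 (z=22.0): severe=0.29, ¬far=1−0.10=0.90; AND[min(a, b)] → w = 0.29
Weighted average = (0.33·12.0 + 0.67·-6.0 + 0.10·32.0 + 0.29·22.0) / (0.33 + 0.67 + 0.10 + 0.29)
  = 9.5200 / 1.3900 = 6.849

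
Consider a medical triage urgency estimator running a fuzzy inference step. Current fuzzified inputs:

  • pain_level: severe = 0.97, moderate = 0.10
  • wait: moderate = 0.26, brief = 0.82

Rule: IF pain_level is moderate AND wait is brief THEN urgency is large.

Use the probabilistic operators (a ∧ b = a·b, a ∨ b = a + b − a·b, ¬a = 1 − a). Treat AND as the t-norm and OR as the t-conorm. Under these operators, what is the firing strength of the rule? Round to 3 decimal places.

0.082

firing strength: moderate=0.10, brief=0.82; AND[a·b] → w = 0.0820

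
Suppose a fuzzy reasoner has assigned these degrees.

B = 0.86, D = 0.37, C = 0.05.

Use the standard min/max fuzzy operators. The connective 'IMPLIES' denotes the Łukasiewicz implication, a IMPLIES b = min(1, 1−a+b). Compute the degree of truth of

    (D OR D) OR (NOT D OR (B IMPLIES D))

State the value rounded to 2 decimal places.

0.63

D OR D = max(a, b) on (0.37, 0.37) = 0.37
NOT D = 1 − 0.37 = 0.63
B IMPLIES D  [Łukasiewicz: min(1, 1−a+b)] with a=0.86, b=0.37 → 0.51
NOT D OR (B IMPLIES D) = max(a, b) on (0.63, 0.51) = 0.63
(D OR D) OR (NOT D OR (B IMPLIES D)) = max(a, b) on (0.37, 0.63) = 0.63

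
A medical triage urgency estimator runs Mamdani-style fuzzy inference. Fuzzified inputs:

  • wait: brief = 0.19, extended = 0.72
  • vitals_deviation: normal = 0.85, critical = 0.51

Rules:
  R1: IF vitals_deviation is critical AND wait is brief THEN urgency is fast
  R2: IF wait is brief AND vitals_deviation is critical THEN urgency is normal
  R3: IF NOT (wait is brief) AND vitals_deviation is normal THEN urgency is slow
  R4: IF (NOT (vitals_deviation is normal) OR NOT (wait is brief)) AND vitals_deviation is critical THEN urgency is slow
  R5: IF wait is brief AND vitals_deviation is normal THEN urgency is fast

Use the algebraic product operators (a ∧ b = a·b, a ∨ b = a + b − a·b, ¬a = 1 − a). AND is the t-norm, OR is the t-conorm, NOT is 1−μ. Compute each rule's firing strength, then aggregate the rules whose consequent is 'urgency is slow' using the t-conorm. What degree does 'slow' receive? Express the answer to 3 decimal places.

0.822

R1: critical=0.51, brief=0.19; AND[a·b] → w = 0.0969
R2: brief=0.19, critical=0.51; AND[a·b] → w = 0.0969
R3: ¬brief=1−0.19=0.81, normal=0.85; AND[a·b] → w = 0.6885
R4: (¬normal=1−0.85=0.15 OR ¬brief=1−0.19=0.81) = 0.8385; AND[a·b] with critical=0.51 → w = 0.4276
R5: brief=0.19, normal=0.85; AND[a·b] → w = 0.1615
Rules with consequent 'slow': {R3, R4} → strengths 0.6885, 0.4276
Aggregate via t-conorm [a + b − a·b]: 0.8217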